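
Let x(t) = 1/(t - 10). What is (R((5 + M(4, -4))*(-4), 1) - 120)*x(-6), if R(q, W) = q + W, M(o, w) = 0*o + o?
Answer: 155/16 ≈ 9.6875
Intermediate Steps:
M(o, w) = o (M(o, w) = 0 + o = o)
x(t) = 1/(-10 + t)
R(q, W) = W + q
(R((5 + M(4, -4))*(-4), 1) - 120)*x(-6) = ((1 + (5 + 4)*(-4)) - 120)/(-10 - 6) = ((1 + 9*(-4)) - 120)/(-16) = ((1 - 36) - 120)*(-1/16) = (-35 - 120)*(-1/16) = -155*(-1/16) = 155/16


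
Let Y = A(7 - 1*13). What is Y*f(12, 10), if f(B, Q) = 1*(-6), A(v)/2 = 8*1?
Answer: -96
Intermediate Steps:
A(v) = 16 (A(v) = 2*(8*1) = 2*8 = 16)
Y = 16
f(B, Q) = -6
Y*f(12, 10) = 16*(-6) = -96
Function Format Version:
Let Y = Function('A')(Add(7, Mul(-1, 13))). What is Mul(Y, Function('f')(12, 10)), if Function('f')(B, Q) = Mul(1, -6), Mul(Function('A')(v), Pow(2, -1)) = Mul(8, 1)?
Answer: -96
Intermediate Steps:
Function('A')(v) = 16 (Function('A')(v) = Mul(2, Mul(8, 1)) = Mul(2, 8) = 16)
Y = 16
Function('f')(B, Q) = -6
Mul(Y, Function('f')(12, 10)) = Mul(16, -6) = -96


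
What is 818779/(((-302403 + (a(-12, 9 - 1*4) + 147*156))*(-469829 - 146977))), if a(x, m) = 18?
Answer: 818779/172368287118 ≈ 4.7502e-6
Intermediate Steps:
818779/(((-302403 + (a(-12, 9 - 1*4) + 147*156))*(-469829 - 146977))) = 818779/(((-302403 + (18 + 147*156))*(-469829 - 146977))) = 818779/(((-302403 + (18 + 22932))*(-616806))) = 818779/(((-302403 + 22950)*(-616806))) = 818779/((-279453*(-616806))) = 818779/172368287118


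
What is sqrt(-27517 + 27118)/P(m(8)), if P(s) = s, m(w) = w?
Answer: I*sqrt(399)/8 ≈ 2.4969*I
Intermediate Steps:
sqrt(-27517 + 27118)/P(m(8)) = sqrt(-27517 + 27118)/8 = sqrt(-399)*(1/8) = (I*sqrt(399))*(1/8) = I*sqrt(399)/8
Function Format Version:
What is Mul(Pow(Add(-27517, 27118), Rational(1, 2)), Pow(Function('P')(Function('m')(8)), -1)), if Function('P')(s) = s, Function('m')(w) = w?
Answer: Mul(Rational(1, 8), I, Pow(399, Rational(1, 2))) ≈ Mul(2.4969, I)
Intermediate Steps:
Mul(Pow(Add(-27517, 27118), Rational(1, 2)), Pow(Function('P')(Function('m')(8)), -1)) = Mul(Pow(Add(-27517, 27118), Rational(1, 2)), Pow(8, -1)) = Mul(Pow(-399, Rational(1, 2)), Rational(1, 8)) = Mul(Mul(I, Pow(399, Rational(1, 2))), Rational(1, 8)) = Mul(Rational(1, 8), I, Pow(399, Rational(1, 2)))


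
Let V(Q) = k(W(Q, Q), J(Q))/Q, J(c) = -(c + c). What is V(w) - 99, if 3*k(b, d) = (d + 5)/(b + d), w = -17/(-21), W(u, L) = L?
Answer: -29108/289 ≈ -100.72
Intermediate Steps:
J(c) = -2*c
w = 17/21 (w = -17*(-1/21) = 17/21 ≈ 0.80952)
k(b, d) = (5 + d)/(3*(b + d)) (k(b, d) = ((d + 5)/(b + d))/3 = ((5 + d)/(b + d))/3 = (5 + d)/(3*(b + d)))
V(Q) = -(5 - 2*Q)/(3*Q²) (V(Q) = ((5 - 2*Q)/(3*(Q - 2*Q)))/Q = ((5 - 2*Q)/(3*((-Q))))/Q = ((-1/Q)*(5 - 2*Q)/3)/Q = (-(5 - 2*Q)/(3*Q))/Q = -(5 - 2*Q)/(3*Q²))
V(w) - 99 = (-5 + 2*(17/21))/(3*(17/21)²) - 99 = (⅓)*(441/289)*(-5 + 34/21) - 99 = (⅓)*(441/289)*(-71/21) - 99 = -497/289 - 99 = -29108/289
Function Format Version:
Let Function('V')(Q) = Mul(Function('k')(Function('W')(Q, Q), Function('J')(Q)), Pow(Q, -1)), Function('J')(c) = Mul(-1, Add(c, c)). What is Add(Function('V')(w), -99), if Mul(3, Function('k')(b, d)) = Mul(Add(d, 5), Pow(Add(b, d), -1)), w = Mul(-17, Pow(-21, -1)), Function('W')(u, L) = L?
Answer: Rational(-29108, 289) ≈ -100.72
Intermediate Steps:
Function('J')(c) = Mul(-2, c) (Function('J')(c) = Mul(-1, Mul(2, c)) = Mul(-2, c))
w = Rational(17, 21) (w = Mul(-17, Rational(-1, 21)) = Rational(17, 21) ≈ 0.80952)
Function('k')(b, d) = Mul(Rational(1, 3), Pow(Add(b, d), -1), Add(5, d)) (Function('k')(b, d) = Mul(Rational(1, 3), Mul(Add(d, 5), Pow(Add(b, d), -1))) = Mul(Rational(1, 3), Mul(Add(5, d), Pow(Add(b, d), -1))) = Mul(Rational(1, 3), Mul(Pow(Add(b, d), -1), Add(5, d))) = Mul(Rational(1, 3), Pow(Add(b, d), -1), Add(5, d)))
Function('V')(Q) = Mul(Rational(-1, 3), Pow(Q, -2), Add(5, Mul(-2, Q))) (Function('V')(Q) = Mul(Mul(Rational(1, 3), Pow(Add(Q, Mul(-2, Q)), -1), Add(5, Mul(-2, Q))), Pow(Q, -1)) = Mul(Mul(Rational(1, 3), Pow(Mul(-1, Q), -1), Add(5, Mul(-2, Q))), Pow(Q, -1)) = Mul(Mul(Rational(1, 3), Mul(-1, Pow(Q, -1)), Add(5, Mul(-2, Q))), Pow(Q, -1)) = Mul(Mul(Rational(-1, 3), Pow(Q, -1), Add(5, Mul(-2, Q))), Pow(Q, -1)) = Mul(Rational(-1, 3), Pow(Q, -2), Add(5, Mul(-2, Q))))
Add(Function('V')(w), -99) = Add(Mul(Rational(1, 3), Pow(Rational(17, 21), -2), Add(-5, Mul(2, Rational(17, 21)))), -99) = Add(Mul(Rational(1, 3), Rational(441, 289), Add(-5, Rational(34, 21))), -99) = Add(Mul(Rational(1, 3), Rational(441, 289), Rational(-71, 21)), -99) = Add(Rational(-497, 289), -99) = Rational(-29108, 289)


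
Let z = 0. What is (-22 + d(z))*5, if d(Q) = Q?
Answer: -110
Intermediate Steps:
(-22 + d(z))*5 = (-22 + 0)*5 = -22*5 = -110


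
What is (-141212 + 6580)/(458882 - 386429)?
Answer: -134632/72453 ≈ -1.8582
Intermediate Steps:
(-141212 + 6580)/(458882 - 386429) = -134632/72453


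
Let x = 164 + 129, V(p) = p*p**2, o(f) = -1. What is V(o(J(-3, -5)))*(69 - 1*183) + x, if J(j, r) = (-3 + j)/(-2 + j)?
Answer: 407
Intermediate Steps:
J(j, r) = (-3 + j)/(-2 + j)
V(p) = p**3
x = 293
V(o(J(-3, -5)))*(69 - 1*183) + x = (-1)**3*(69 - 1*183) + 293 = -(69 - 183) + 293 = -1*(-114) + 293 = 114 + 293 = 407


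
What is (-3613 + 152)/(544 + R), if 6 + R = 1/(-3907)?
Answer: -13522127/2101965 ≈ -6.4331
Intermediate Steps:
R = -23443/3907 (R = -6 + 1/(-3907) = -6 - 1/3907 = -23443/3907 ≈ -6.0003)
(-3613 + 152)/(544 + R) = (-3613 + 152)/(544 - 23443/3907) = -3461/2101965/3907 = -3461*3907/2101965 = -13522127/2101965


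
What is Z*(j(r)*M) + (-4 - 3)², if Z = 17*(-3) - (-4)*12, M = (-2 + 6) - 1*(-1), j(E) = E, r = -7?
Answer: 154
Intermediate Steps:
M = 5 (M = 4 + 1 = 5)
Z = -3 (Z = -51 - 1*(-48) = -51 + 48 = -3)
Z*(j(r)*M) + (-4 - 3)² = -(-21)*5 + (-4 - 3)² = -3*(-35) + (-7)² = 105 + 49 = 154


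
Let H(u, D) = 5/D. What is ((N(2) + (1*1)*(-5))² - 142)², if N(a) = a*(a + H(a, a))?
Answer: 15876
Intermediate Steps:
N(a) = a*(a + 5/a)
((N(2) + (1*1)*(-5))² - 142)² = (((5 + 2²) + (1*1)*(-5))² - 142)² = (((5 + 4) + 1*(-5))² - 142)² = ((9 - 5)² - 142)² = (4² - 142)² = (16 - 142)² = (-126)² = 15876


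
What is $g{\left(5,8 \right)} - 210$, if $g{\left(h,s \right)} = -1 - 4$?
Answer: $-215$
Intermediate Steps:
$g{\left(h,s \right)} = -5$ ($g{\left(h,s \right)} = -1 - 4 = -5$)
$g{\left(5,8 \right)} - 210 = -5 - 210 = -215$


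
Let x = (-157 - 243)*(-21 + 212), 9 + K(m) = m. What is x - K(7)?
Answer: -76398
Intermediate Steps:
K(m) = -9 + m
x = -76400 (x = -400*191 = -76400)
x - K(7) = -76400 - (-9 + 7) = -76400 - 1*(-2) = -76400 + 2 = -76398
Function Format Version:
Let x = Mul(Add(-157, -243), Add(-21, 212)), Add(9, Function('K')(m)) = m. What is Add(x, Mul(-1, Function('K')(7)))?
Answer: -76398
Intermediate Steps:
Function('K')(m) = Add(-9, m)
x = -76400 (x = Mul(-400, 191) = -76400)
Add(x, Mul(-1, Function('K')(7))) = Add(-76400, Mul(-1, Add(-9, 7))) = Add(-76400, Mul(-1, -2)) = Add(-76400, 2) = -76398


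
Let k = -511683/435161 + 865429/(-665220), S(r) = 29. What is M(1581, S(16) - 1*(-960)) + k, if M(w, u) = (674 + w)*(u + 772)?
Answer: 1149531549764128771/289477800420 ≈ 3.9711e+6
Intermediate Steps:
M(w, u) = (674 + w)*(772 + u)
k = -716982714329/289477800420 (k = -511683*1/435161 + 865429*(-1/665220) = -511683/435161 - 865429/665220 = -716982714329/289477800420 ≈ -2.4768)
M(1581, S(16) - 1*(-960)) + k = (520328 + 674*(29 - 1*(-960)) + 772*1581 + (29 - 1*(-960))*1581) - 716982714329/289477800420 = (520328 + 674*(29 + 960) + 1220532 + (29 + 960)*1581) - 716982714329/289477800420 = (520328 + 674*989 + 1220532 + 989*1581) - 716982714329/289477800420 = (520328 + 666586 + 1220532 + 1563609) - 716982714329/289477800420 = 3971055 - 716982714329/289477800420 = 1149531549764128771/289477800420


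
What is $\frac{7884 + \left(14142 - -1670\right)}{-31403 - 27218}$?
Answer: $- \frac{23696}{58621} \approx -0.40422$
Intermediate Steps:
$\frac{7884 + \left(14142 - -1670\right)}{-31403 - 27218} = \frac{7884 + \left(14142 + 1670\right)}{-58621} = \left(7884 + 15812\right) \left(- \frac{1}{58621}\right) = 23696 \left(- \frac{1}{58621}\right) = - \frac{23696}{58621}$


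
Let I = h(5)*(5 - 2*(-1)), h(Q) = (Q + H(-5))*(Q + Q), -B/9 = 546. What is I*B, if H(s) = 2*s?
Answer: 1719900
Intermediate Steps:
B = -4914 (B = -9*546 = -4914)
h(Q) = 2*Q*(-10 + Q) (h(Q) = (Q + 2*(-5))*(Q + Q) = (Q - 10)*(2*Q) = (-10 + Q)*(2*Q) = 2*Q*(-10 + Q))
I = -350 (I = (2*5*(-10 + 5))*(5 - 2*(-1)) = (2*5*(-5))*(5 + 2) = -50*7 = -350)
I*B = -350*(-4914) = 1719900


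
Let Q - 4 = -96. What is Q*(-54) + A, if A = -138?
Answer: 4830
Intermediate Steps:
Q = -92 (Q = 4 - 96 = -92)
Q*(-54) + A = -92*(-54) - 138 = 4968 - 138 = 4830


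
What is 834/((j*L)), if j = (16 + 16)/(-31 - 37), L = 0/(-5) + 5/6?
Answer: -21267/10 ≈ -2126.7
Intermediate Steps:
L = ⅚ (L = 0*(-⅕) + 5*(⅙) = 0 + ⅚ = ⅚ ≈ 0.83333)
j = -8/17 (j = 32/(-68) = 32*(-1/68) = -8/17 ≈ -0.47059)
834/((j*L)) = 834/((-8/17*⅚)) = 834/(-20/51) = 834*(-51/20) = -21267/10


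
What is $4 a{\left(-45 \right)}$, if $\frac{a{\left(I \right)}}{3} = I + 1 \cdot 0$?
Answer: $-540$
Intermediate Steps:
$a{\left(I \right)} = 3 I$ ($a{\left(I \right)} = 3 \left(I + 1 \cdot 0\right) = 3 \left(I + 0\right) = 3 I$)
$4 a{\left(-45 \right)} = 4 \cdot 3 \left(-45\right) = 4 \left(-135\right) = -540$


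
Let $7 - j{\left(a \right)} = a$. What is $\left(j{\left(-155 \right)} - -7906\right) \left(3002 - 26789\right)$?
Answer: $-191913516$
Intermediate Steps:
$j{\left(a \right)} = 7 - a$
$\left(j{\left(-155 \right)} - -7906\right) \left(3002 - 26789\right) = \left(\left(7 - -155\right) - -7906\right) \left(3002 - 26789\right) = \left(\left(7 + 155\right) + \left(-16361 + 24267\right)\right) \left(-23787\right) = \left(162 + 7906\right) \left(-23787\right) = 8068 \left(-23787\right) = -191913516$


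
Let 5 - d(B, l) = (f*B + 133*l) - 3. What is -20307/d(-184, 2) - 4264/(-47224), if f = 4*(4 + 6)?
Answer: -116086855/41923106 ≈ -2.7690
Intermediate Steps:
f = 40 (f = 4*10 = 40)
d(B, l) = 8 - 133*l - 40*B (d(B, l) = 5 - ((40*B + 133*l) - 3) = 5 - (-3 + 40*B + 133*l) = 5 + (3 - 133*l - 40*B) = 8 - 133*l - 40*B)
-20307/d(-184, 2) - 4264/(-47224) = -20307/(8 - 133*2 - 40*(-184)) - 4264/(-47224) = -20307/(8 - 266 + 7360) - 4264*(-1/47224) = -20307/7102 + 533/5903 = -116086855/41923106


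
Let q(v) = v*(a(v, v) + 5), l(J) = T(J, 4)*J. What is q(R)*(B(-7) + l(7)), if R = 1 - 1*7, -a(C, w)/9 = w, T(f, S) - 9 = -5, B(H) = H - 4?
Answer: -6018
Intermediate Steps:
B(H) = -4 + H
T(f, S) = 4 (T(f, S) = 9 - 5 = 4)
a(C, w) = -9*w
R = -6 (R = 1 - 7 = -6)
l(J) = 4*J
q(v) = v*(5 - 9*v) (q(v) = v*(-9*v + 5) = v*(5 - 9*v))
q(R)*(B(-7) + l(7)) = (-6*(5 - 9*(-6)))*((-4 - 7) + 4*7) = (-6*(5 + 54))*(-11 + 28) = -6*59*17 = -354*17 = -6018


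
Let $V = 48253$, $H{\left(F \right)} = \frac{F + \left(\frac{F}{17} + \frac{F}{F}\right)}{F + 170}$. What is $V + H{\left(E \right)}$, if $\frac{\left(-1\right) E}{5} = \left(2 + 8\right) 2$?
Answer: $\frac{57419287}{1190} \approx 48252.0$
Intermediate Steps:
$E = -100$ ($E = - 5 \left(2 + 8\right) 2 = - 5 \cdot 10 \cdot 2 = \left(-5\right) 20 = -100$)
$H{\left(F \right)} = \frac{1 + \frac{18 F}{17}}{170 + F}$ ($H{\left(F \right)} = \frac{F + \left(F \frac{1}{17} + 1\right)}{170 + F} = \frac{F + \left(\frac{F}{17} + 1\right)}{170 + F} = \frac{F + \left(1 + \frac{F}{17}\right)}{170 + F} = \frac{1 + \frac{18 F}{17}}{170 + F}$)
$V + H{\left(E \right)} = 48253 + \frac{17 + 18 \left(-100\right)}{17 \left(170 - 100\right)} = 48253 + \frac{17 - 1800}{17 \cdot 70} = 48253 + \frac{1}{17} \cdot \frac{1}{70} \left(-1783\right) = 48253 - \frac{1783}{1190} = \frac{57419287}{1190}$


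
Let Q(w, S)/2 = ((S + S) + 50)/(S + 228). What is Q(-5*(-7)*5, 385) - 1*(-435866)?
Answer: 267187498/613 ≈ 4.3587e+5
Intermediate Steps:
Q(w, S) = 2*(50 + 2*S)/(228 + S) (Q(w, S) = 2*(((S + S) + 50)/(S + 228)) = 2*((2*S + 50)/(228 + S)) = 2*((50 + 2*S)/(228 + S)) = 2*(50 + 2*S)/(228 + S))
Q(-5*(-7)*5, 385) - 1*(-435866) = 4*(25 + 385)/(228 + 385) - 1*(-435866) = 4*410/613 + 435866 = 4*(1/613)*410 + 435866 = 1640/613 + 435866 = 267187498/613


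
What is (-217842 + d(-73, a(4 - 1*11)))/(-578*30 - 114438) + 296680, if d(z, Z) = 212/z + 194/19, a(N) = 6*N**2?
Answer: 9037718555200/30462681 ≈ 2.9668e+5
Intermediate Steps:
d(z, Z) = 194/19 + 212/z (d(z, Z) = 212/z + 194*(1/19) = 212/z + 194/19 = 194/19 + 212/z)
(-217842 + d(-73, a(4 - 1*11)))/(-578*30 - 114438) + 296680 = (-217842 + (194/19 + 212/(-73)))/(-578*30 - 114438) + 296680 = (-217842 + (194/19 + 212*(-1/73)))/(-17340 - 114438) + 296680 = (-217842 + (194/19 - 212/73))/(-131778) + 296680 = (-217842 + 10134/1387)*(-1/131778) + 296680 = -302136720/1387*(-1/131778) + 296680 = 50356120/30462681 + 296680 = 9037718555200/30462681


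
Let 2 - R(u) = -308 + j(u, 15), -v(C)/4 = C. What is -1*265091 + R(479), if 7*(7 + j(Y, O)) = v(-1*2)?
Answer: -1853426/7 ≈ -2.6478e+5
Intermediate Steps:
v(C) = -4*C
j(Y, O) = -41/7 (j(Y, O) = -7 + (-(-4)*2)/7 = -7 + (-4*(-2))/7 = -7 + (⅐)*8 = -7 + 8/7 = -41/7)
R(u) = 2211/7 (R(u) = 2 - (-308 - 41/7) = 2 - 1*(-2197/7) = 2 + 2197/7 = 2211/7)
-1*265091 + R(479) = -1*265091 + 2211/7 = -265091 + 2211/7 = -1853426/7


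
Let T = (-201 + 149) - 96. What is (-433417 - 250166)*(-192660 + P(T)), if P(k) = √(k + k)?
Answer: 131699100780 - 1367166*I*√74 ≈ 1.317e+11 - 1.1761e+7*I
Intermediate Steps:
T = -148 (T = -52 - 96 = -148)
P(k) = √2*√k (P(k) = √(2*k) = √2*√k)
(-433417 - 250166)*(-192660 + P(T)) = (-433417 - 250166)*(-192660 + √2*√(-148)) = -683583*(-192660 + √2*(2*I*√37)) = -683583*(-192660 + 2*I*√74) = 131699100780 - 1367166*I*√74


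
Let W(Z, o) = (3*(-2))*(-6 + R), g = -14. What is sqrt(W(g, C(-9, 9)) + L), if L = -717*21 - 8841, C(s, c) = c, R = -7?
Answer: 2*I*sqrt(5955) ≈ 154.34*I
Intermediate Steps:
L = -23898 (L = -15057 - 8841 = -23898)
W(Z, o) = 78 (W(Z, o) = (3*(-2))*(-6 - 7) = -6*(-13) = 78)
sqrt(W(g, C(-9, 9)) + L) = sqrt(78 - 23898) = sqrt(-23820) = 2*I*sqrt(5955)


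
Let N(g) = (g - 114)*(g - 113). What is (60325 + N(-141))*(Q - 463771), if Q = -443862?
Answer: -113540350135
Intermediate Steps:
N(g) = (-114 + g)*(-113 + g)
(60325 + N(-141))*(Q - 463771) = (60325 + (12882 + (-141)² - 227*(-141)))*(-443862 - 463771) = (60325 + (12882 + 19881 + 32007))*(-907633) = (60325 + 64770)*(-907633) = 125095*(-907633) = -113540350135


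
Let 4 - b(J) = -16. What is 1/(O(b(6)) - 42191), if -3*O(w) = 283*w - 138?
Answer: -3/132095 ≈ -2.2711e-5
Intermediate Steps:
b(J) = 20 (b(J) = 4 - 1*(-16) = 4 + 16 = 20)
O(w) = 46 - 283*w/3 (O(w) = -(283*w - 138)/3 = -(-138 + 283*w)/3 = 46 - 283*w/3)
1/(O(b(6)) - 42191) = 1/((46 - 283/3*20) - 42191) = 1/((46 - 5660/3) - 42191) = 1/(-5522/3 - 42191) = 1/(-132095/3) = -3/132095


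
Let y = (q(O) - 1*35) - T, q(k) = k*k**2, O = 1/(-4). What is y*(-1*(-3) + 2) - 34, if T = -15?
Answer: -8581/64 ≈ -134.08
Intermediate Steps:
O = -1/4 ≈ -0.25000
q(k) = k**3
y = -1281/64 (y = ((-1/4)**3 - 1*35) - 1*(-15) = (-1/64 - 35) + 15 = -2241/64 + 15 = -1281/64 ≈ -20.016)
y*(-1*(-3) + 2) - 34 = -1281*(-1*(-3) + 2)/64 - 34 = -1281*(3 + 2)/64 - 34 = -1281/64*5 - 34 = -6405/64 - 34 = -8581/64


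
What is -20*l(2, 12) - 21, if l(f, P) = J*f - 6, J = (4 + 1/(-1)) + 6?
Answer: -261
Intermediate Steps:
J = 9 (J = (4 - 1) + 6 = 3 + 6 = 9)
l(f, P) = -6 + 9*f (l(f, P) = 9*f - 6 = -6 + 9*f)
-20*l(2, 12) - 21 = -20*(-6 + 9*2) - 21 = -20*(-6 + 18) - 21 = -20*12 - 21 = -240 - 21 = -261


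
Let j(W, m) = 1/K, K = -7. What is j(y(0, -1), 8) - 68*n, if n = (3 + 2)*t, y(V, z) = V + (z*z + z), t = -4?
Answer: 9519/7 ≈ 1359.9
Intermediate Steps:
y(V, z) = V + z + z² (y(V, z) = V + (z² + z) = V + (z + z²) = V + z + z²)
n = -20 (n = (3 + 2)*(-4) = 5*(-4) = -20)
j(W, m) = -⅐ (j(W, m) = 1/(-7) = -⅐)
j(y(0, -1), 8) - 68*n = -⅐ - 68*(-20) = -⅐ + 1360 = 9519/7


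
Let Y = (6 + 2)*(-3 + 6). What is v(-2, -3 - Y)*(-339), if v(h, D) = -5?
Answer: 1695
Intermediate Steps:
Y = 24 (Y = 8*3 = 24)
v(-2, -3 - Y)*(-339) = -5*(-339) = 1695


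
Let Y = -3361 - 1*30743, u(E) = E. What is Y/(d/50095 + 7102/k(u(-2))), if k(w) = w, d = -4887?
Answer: 30507855/3176647 ≈ 9.6038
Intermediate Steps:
Y = -34104 (Y = -3361 - 30743 = -34104)
Y/(d/50095 + 7102/k(u(-2))) = -34104/(-4887/50095 + 7102/(-2)) = -34104/(-4887*1/50095 + 7102*(-½)) = -34104/(-4887/50095 - 3551) = -34104/(-177892232/50095) = -34104*(-50095/177892232) = 30507855/3176647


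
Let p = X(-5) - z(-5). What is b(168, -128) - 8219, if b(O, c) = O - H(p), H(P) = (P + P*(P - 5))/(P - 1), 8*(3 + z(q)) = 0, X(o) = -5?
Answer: -8047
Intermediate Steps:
z(q) = -3 (z(q) = -3 + (⅛)*0 = -3 + 0 = -3)
p = -2 (p = -5 - 1*(-3) = -5 + 3 = -2)
H(P) = (P + P*(-5 + P))/(-1 + P)
b(O, c) = 4 + O (b(O, c) = O - (-2)*(-4 - 2)/(-1 - 2) = O - (-2)*(-6)/(-3) = O - (-2)*(-1)*(-6)/3 = O - 1*(-4) = O + 4 = 4 + O)
b(168, -128) - 8219 = (4 + 168) - 8219 = 172 - 8219 = -8047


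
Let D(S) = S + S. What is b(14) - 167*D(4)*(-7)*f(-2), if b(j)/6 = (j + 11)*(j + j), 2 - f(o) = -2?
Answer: 41608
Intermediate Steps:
D(S) = 2*S
f(o) = 4 (f(o) = 2 - 1*(-2) = 2 + 2 = 4)
b(j) = 12*j*(11 + j) (b(j) = 6*((j + 11)*(j + j)) = 6*((11 + j)*(2*j)) = 6*(2*j*(11 + j)) = 12*j*(11 + j))
b(14) - 167*D(4)*(-7)*f(-2) = 12*14*(11 + 14) - 167*(2*4)*(-7)*4 = 12*14*25 - 167*8*(-7)*4 = 4200 - (-9352)*4 = 4200 - 167*(-224) = 4200 + 37408 = 41608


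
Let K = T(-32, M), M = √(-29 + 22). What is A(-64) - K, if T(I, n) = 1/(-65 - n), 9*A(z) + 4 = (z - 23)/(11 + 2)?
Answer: (-139*√7 + 8918*I)/(117*(√7 - 65*I)) ≈ -1.1727 - 0.00062518*I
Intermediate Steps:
M = I*√7 (M = √(-7) = I*√7 ≈ 2.6458*I)
A(z) = -25/39 + z/117 (A(z) = -4/9 + ((z - 23)/(11 + 2))/9 = -4/9 + ((-23 + z)/13)/9 = -4/9 + ((-23 + z)*(1/13))/9 = -4/9 + (-23/13 + z/13)/9 = -4/9 + (-23/117 + z/117) = -25/39 + z/117)
K = -1/(65 + I*√7) ≈ -0.015359 + 0.00062518*I
A(-64) - K = (-25/39 + (1/117)*(-64)) - I/(√7 - 65*I) = (-25/39 - 64/117) - I/(√7 - 65*I) = -139/117 - I/(√7 - 65*I)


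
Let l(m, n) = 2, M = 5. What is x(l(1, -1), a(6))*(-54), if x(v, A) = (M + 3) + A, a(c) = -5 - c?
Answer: 162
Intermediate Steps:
x(v, A) = 8 + A (x(v, A) = (5 + 3) + A = 8 + A)
x(l(1, -1), a(6))*(-54) = (8 + (-5 - 1*6))*(-54) = (8 + (-5 - 6))*(-54) = (8 - 11)*(-54) = -3*(-54) = 162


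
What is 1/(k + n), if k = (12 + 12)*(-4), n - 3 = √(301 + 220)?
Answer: -93/8128 - √521/8128 ≈ -0.014250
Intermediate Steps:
n = 3 + √521 (n = 3 + √(301 + 220) = 3 + √521 ≈ 25.825)
k = -96 (k = 24*(-4) = -96)
1/(k + n) = 1/(-96 + (3 + √521)) = 1/(-93 + √521)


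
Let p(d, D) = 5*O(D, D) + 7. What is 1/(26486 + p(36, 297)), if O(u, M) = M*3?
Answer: 1/30948 ≈ 3.2312e-5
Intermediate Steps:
O(u, M) = 3*M
p(d, D) = 7 + 15*D (p(d, D) = 5*(3*D) + 7 = 15*D + 7 = 7 + 15*D)
1/(26486 + p(36, 297)) = 1/(26486 + (7 + 15*297)) = 1/(26486 + (7 + 4455)) = 1/(26486 + 4462) = 1/30948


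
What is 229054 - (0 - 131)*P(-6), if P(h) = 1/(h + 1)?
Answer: 1145139/5 ≈ 2.2903e+5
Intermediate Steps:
P(h) = 1/(1 + h)
229054 - (0 - 131)*P(-6) = 229054 - (0 - 131)/(1 - 6) = 229054 - (-131)/(-5) = 229054 - (-131)*(-1)/5 = 229054 - 1*131/5 = 229054 - 131/5 = 1145139/5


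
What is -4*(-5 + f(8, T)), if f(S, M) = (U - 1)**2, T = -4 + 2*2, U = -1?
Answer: 4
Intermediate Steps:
T = 0 (T = -4 + 4 = 0)
f(S, M) = 4 (f(S, M) = (-1 - 1)**2 = (-2)**2 = 4)
-4*(-5 + f(8, T)) = -4*(-5 + 4) = -4*(-1) = 4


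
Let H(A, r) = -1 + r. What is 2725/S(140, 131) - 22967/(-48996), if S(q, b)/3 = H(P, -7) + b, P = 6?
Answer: 5258849/669612 ≈ 7.8536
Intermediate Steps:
S(q, b) = -24 + 3*b (S(q, b) = 3*((-1 - 7) + b) = 3*(-8 + b) = -24 + 3*b)
2725/S(140, 131) - 22967/(-48996) = 2725/(-24 + 3*131) - 22967/(-48996) = 2725/(-24 + 393) - 22967*(-1/48996) = 2725/369 + 22967/48996 = 5258849/669612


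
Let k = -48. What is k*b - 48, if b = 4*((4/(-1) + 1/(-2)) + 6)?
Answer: -336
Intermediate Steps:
b = 6 (b = 4*((4*(-1) + 1*(-½)) + 6) = 4*((-4 - ½) + 6) = 4*(-9/2 + 6) = 4*(3/2) = 6)
k*b - 48 = -48*6 - 48 = -288 - 48 = -336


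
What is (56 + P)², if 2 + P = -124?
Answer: 4900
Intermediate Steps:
P = -126 (P = -2 - 124 = -126)
(56 + P)² = (56 - 126)² = (-70)² = 4900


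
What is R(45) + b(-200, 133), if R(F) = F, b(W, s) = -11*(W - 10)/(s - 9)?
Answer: 3945/62 ≈ 63.629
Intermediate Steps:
b(W, s) = -11*(-10 + W)/(-9 + s)
R(45) + b(-200, 133) = 45 + 11*(10 - 1*(-200))/(-9 + 133) = 45 + 11*(10 + 200)/124 = 45 + 11*(1/124)*210 = 45 + 1155/62 = 3945/62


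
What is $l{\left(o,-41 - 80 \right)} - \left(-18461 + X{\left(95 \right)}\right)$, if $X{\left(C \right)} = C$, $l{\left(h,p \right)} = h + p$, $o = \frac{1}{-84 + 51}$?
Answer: $\frac{602084}{33} \approx 18245.0$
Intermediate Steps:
$o = - \frac{1}{33}$ ($o = \frac{1}{-33} = - \frac{1}{33} \approx -0.030303$)
$l{\left(o,-41 - 80 \right)} - \left(-18461 + X{\left(95 \right)}\right) = \left(- \frac{1}{33} - 121\right) - \left(-18461 + 95\right) = \left(- \frac{1}{33} - 121\right) - -18366 = - \frac{3994}{33} + 18366 = \frac{602084}{33}$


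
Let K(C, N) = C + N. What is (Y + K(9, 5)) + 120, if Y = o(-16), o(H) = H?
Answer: 118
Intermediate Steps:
Y = -16
(Y + K(9, 5)) + 120 = (-16 + (9 + 5)) + 120 = (-16 + 14) + 120 = -2 + 120 = 118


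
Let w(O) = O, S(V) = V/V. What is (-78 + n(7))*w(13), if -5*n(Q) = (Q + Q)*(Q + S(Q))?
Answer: -6526/5 ≈ -1305.2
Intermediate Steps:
S(V) = 1
n(Q) = -2*Q*(1 + Q)/5 (n(Q) = -(Q + Q)*(Q + 1)/5 = -2*Q*(1 + Q)/5)
(-78 + n(7))*w(13) = (-78 - 2/5*7*(1 + 7))*13 = (-78 - 2/5*7*8)*13 = (-78 - 112/5)*13 = -502/5*13 = -6526/5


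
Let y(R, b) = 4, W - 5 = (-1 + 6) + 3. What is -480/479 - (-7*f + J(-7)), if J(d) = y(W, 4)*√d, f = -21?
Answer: -70893/479 - 4*I*√7 ≈ -148.0 - 10.583*I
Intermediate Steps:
W = 13 (W = 5 + ((-1 + 6) + 3) = 5 + (5 + 3) = 5 + 8 = 13)
J(d) = 4*√d
-480/479 - (-7*f + J(-7)) = -480/479 - (-7*(-21) + 4*√(-7)) = -480*1/479 - (147 + 4*(I*√7)) = -480/479 - (147 + 4*I*√7) = -480/479 + (-147 - 4*I*√7) = -70893/479 - 4*I*√7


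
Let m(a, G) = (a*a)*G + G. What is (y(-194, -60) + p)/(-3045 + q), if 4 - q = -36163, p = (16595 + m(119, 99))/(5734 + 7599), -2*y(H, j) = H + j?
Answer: 1555962/220807813 ≈ 0.0070467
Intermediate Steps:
m(a, G) = G + G*a² (m(a, G) = a²*G + G = G*a² + G = G + G*a²)
y(H, j) = -H/2 - j/2 (y(H, j) = -(H + j)/2 = -H/2 - j/2)
p = 1418633/13333 (p = (16595 + 99*(1 + 119²))/(5734 + 7599) = (16595 + 99*(1 + 14161))/13333 = (16595 + 99*14162)*(1/13333) = (16595 + 1402038)*(1/13333) = 1418633*(1/13333) = 1418633/13333 ≈ 106.40)
q = 36167 (q = 4 - 1*(-36163) = 4 + 36163 = 36167)
(y(-194, -60) + p)/(-3045 + q) = ((-½*(-194) - ½*(-60)) + 1418633/13333)/(-3045 + 36167) = ((97 + 30) + 1418633/13333)/33122 = (127 + 1418633/13333)*(1/33122) = (3111924/13333)*(1/33122) = 1555962/220807813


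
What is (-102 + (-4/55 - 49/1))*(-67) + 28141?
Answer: 2104458/55 ≈ 38263.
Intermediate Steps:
(-102 + (-4/55 - 49/1))*(-67) + 28141 = (-102 + (-4*1/55 - 49*1))*(-67) + 28141 = (-102 + (-4/55 - 49))*(-67) + 28141 = (-102 - 2699/55)*(-67) + 28141 = -8309/55*(-67) + 28141 = 556703/55 + 28141 = 2104458/55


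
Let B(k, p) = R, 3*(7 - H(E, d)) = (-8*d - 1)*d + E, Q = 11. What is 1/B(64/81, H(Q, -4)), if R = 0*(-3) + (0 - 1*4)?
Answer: -¼ ≈ -0.25000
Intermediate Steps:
H(E, d) = 7 - E/3 - d*(-1 - 8*d)/3 (H(E, d) = 7 - ((-8*d - 1)*d + E)/3 = 7 - ((-1 - 8*d)*d + E)/3 = 7 - (d*(-1 - 8*d) + E)/3 = 7 - (E + d*(-1 - 8*d))/3 = 7 + (-E/3 - d*(-1 - 8*d)/3) = 7 - E/3 - d*(-1 - 8*d)/3)
R = -4 (R = 0 + (0 - 4) = 0 - 4 = -4)
B(k, p) = -4
1/B(64/81, H(Q, -4)) = 1/(-4) = -¼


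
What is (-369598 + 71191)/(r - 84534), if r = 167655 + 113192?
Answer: -298407/196313 ≈ -1.5201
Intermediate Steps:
r = 280847
(-369598 + 71191)/(r - 84534) = (-369598 + 71191)/(280847 - 84534) = -298407/196313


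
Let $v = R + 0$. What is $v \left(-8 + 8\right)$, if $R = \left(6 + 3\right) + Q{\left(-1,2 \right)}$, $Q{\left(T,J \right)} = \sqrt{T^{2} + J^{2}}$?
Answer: $0$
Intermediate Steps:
$Q{\left(T,J \right)} = \sqrt{J^{2} + T^{2}}$
$R = 9 + \sqrt{5}$ ($R = \left(6 + 3\right) + \sqrt{2^{2} + \left(-1\right)^{2}} = 9 + \sqrt{4 + 1} = 9 + \sqrt{5} \approx 11.236$)
$v = 9 + \sqrt{5}$ ($v = \left(9 + \sqrt{5}\right) + 0 = 9 + \sqrt{5} \approx 11.236$)
$v \left(-8 + 8\right) = \left(9 + \sqrt{5}\right) \left(-8 + 8\right) = \left(9 + \sqrt{5}\right) 0 = 0$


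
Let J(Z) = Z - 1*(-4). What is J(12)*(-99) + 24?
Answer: -1560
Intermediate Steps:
J(Z) = 4 + Z (J(Z) = Z + 4 = 4 + Z)
J(12)*(-99) + 24 = (4 + 12)*(-99) + 24 = 16*(-99) + 24 = -1584 + 24 = -1560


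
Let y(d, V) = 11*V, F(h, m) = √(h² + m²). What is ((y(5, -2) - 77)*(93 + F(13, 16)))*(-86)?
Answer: 791802 + 42570*√17 ≈ 9.6732e+5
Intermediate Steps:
((y(5, -2) - 77)*(93 + F(13, 16)))*(-86) = ((11*(-2) - 77)*(93 + √(13² + 16²)))*(-86) = ((-22 - 77)*(93 + √(169 + 256)))*(-86) = -99*(93 + √425)*(-86) = -99*(93 + 5*√17)*(-86) = (-9207 - 495*√17)*(-86) = 791802 + 42570*√17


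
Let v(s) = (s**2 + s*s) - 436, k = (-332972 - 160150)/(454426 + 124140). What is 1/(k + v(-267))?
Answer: 289283/41119017625 ≈ 7.0353e-6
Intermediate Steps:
k = -246561/289283 (k = -493122/578566 = -493122*1/578566 = -246561/289283 ≈ -0.85232)
v(s) = -436 + 2*s**2 (v(s) = (s**2 + s**2) - 436 = 2*s**2 - 436 = -436 + 2*s**2)
1/(k + v(-267)) = 1/(-246561/289283 + (-436 + 2*(-267)**2)) = 1/(-246561/289283 + (-436 + 2*71289)) = 1/(-246561/289283 + (-436 + 142578)) = 1/(-246561/289283 + 142142) = 1/(41119017625/289283) = 289283/41119017625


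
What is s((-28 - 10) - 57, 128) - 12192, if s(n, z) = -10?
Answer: -12202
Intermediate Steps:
s((-28 - 10) - 57, 128) - 12192 = -10 - 12192 = -12202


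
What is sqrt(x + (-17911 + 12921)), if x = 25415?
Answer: 5*sqrt(817) ≈ 142.92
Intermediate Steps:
sqrt(x + (-17911 + 12921)) = sqrt(25415 + (-17911 + 12921)) = sqrt(25415 - 4990) = sqrt(20425) = 5*sqrt(817)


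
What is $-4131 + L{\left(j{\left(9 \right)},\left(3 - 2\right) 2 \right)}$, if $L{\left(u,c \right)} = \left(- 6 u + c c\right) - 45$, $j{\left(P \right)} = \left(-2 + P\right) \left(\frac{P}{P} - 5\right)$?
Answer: $-4004$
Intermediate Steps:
$j{\left(P \right)} = 8 - 4 P$ ($j{\left(P \right)} = \left(-2 + P\right) \left(1 - 5\right) = \left(-2 + P\right) \left(-4\right) = 8 - 4 P$)
$L{\left(u,c \right)} = -45 + c^{2} - 6 u$ ($L{\left(u,c \right)} = \left(- 6 u + c^{2}\right) - 45 = \left(c^{2} - 6 u\right) - 45 = -45 + c^{2} - 6 u$)
$-4131 + L{\left(j{\left(9 \right)},\left(3 - 2\right) 2 \right)} = -4131 - \left(45 - 4 \left(3 - 2\right)^{2} + 6 \left(8 - 36\right)\right) = -4131 - \left(45 - 4 + 6 \left(8 - 36\right)\right) = -4131 - \left(-123 - 4\right) = -4131 + \left(-45 + 4 + 168\right) = -4131 + 127 = -4004$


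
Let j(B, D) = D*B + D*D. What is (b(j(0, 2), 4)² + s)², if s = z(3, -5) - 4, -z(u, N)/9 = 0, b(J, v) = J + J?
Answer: 3600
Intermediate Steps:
j(B, D) = D² + B*D (j(B, D) = B*D + D² = D² + B*D)
b(J, v) = 2*J
z(u, N) = 0 (z(u, N) = -9*0 = 0)
s = -4 (s = 0 - 4 = -4)
(b(j(0, 2), 4)² + s)² = ((2*(2*(0 + 2)))² - 4)² = ((2*(2*2))² - 4)² = ((2*4)² - 4)² = (8² - 4)² = (64 - 4)² = 60² = 3600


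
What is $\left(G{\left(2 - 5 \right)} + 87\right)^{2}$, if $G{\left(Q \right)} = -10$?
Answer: $5929$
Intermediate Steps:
$\left(G{\left(2 - 5 \right)} + 87\right)^{2} = \left(-10 + 87\right)^{2} = 77^{2} = 5929$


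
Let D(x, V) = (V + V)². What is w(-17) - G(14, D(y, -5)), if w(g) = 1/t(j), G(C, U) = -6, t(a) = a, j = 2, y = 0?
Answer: 13/2 ≈ 6.5000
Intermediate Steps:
D(x, V) = 4*V² (D(x, V) = (2*V)² = 4*V²)
w(g) = ½ (w(g) = 1/2 = ½)
w(-17) - G(14, D(y, -5)) = ½ - 1*(-6) = ½ + 6 = 13/2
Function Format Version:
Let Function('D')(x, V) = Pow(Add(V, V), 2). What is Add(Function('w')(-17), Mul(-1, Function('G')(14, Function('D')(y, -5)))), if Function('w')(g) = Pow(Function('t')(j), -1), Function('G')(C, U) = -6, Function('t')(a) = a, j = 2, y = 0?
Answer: Rational(13, 2) ≈ 6.5000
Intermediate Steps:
Function('D')(x, V) = Mul(4, Pow(V, 2)) (Function('D')(x, V) = Pow(Mul(2, V), 2) = Mul(4, Pow(V, 2)))
Function('w')(g) = Rational(1, 2) (Function('w')(g) = Pow(2, -1) = Rational(1, 2))
Add(Function('w')(-17), Mul(-1, Function('G')(14, Function('D')(y, -5)))) = Add(Rational(1, 2), Mul(-1, -6)) = Add(Rational(1, 2), 6) = Rational(13, 2)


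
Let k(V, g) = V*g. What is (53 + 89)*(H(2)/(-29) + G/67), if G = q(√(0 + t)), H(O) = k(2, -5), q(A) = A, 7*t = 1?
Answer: 1420/29 + 142*√7/469 ≈ 49.767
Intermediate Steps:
t = ⅐ (t = (⅐)*1 = ⅐ ≈ 0.14286)
H(O) = -10 (H(O) = 2*(-5) = -10)
G = √7/7 (G = √(0 + ⅐) = √(⅐) = √7/7 ≈ 0.37796)
(53 + 89)*(H(2)/(-29) + G/67) = (53 + 89)*(-10/(-29) + (√7/7)/67) = 142*(-10*(-1/29) + (√7/7)*(1/67)) = 142*(10/29 + √7/469) = 1420/29 + 142*√7/469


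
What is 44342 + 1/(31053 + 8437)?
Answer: 1751065581/39490 ≈ 44342.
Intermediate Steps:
44342 + 1/(31053 + 8437) = 44342 + 1/39490 = 1751065581/39490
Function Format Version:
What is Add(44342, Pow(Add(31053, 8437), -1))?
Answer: Rational(1751065581, 39490) ≈ 44342.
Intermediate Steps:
Add(44342, Pow(Add(31053, 8437), -1)) = Add(44342, Pow(39490, -1)) = Add(44342, Rational(1, 39490)) = Rational(1751065581, 39490)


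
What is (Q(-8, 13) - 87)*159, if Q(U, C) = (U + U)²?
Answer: 26871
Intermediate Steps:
Q(U, C) = 4*U² (Q(U, C) = (2*U)² = 4*U²)
(Q(-8, 13) - 87)*159 = (4*(-8)² - 87)*159 = (4*64 - 87)*159 = (256 - 87)*159 = 169*159 = 26871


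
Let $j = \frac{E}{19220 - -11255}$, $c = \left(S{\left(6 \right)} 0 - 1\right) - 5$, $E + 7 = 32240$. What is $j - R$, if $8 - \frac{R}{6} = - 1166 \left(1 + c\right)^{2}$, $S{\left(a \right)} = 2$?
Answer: $- \frac{5331508067}{30475} \approx -1.7495 \cdot 10^{5}$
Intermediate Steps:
$E = 32233$ ($E = -7 + 32240 = 32233$)
$c = -6$ ($c = \left(2 \cdot 0 - 1\right) - 5 = \left(0 - 1\right) - 5 = -1 - 5 = -6$)
$R = 174948$ ($R = 48 - 6 \left(- 1166 \left(1 - 6\right)^{2}\right) = 48 - 6 \left(- 1166 \left(-5\right)^{2}\right) = 48 - 6 \left(\left(-1166\right) 25\right) = 48 - -174900 = 48 + 174900 = 174948$)
$j = \frac{32233}{30475}$ ($j = \frac{32233}{19220 - -11255} = \frac{32233}{19220 + 11255} = \frac{32233}{30475} \approx 1.0577$)
$j - R = \frac{32233}{30475} - 174948 = - \frac{5331508067}{30475}$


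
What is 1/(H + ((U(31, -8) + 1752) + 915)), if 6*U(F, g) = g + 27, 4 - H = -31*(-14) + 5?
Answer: 6/13411 ≈ 0.00044739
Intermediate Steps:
H = -435 (H = 4 - (-31*(-14) + 5) = 4 - (434 + 5) = 4 - 1*439 = 4 - 439 = -435)
U(F, g) = 9/2 + g/6 (U(F, g) = (g + 27)/6 = (27 + g)/6 = 9/2 + g/6)
1/(H + ((U(31, -8) + 1752) + 915)) = 1/(-435 + (((9/2 + (1/6)*(-8)) + 1752) + 915)) = 1/(-435 + (((9/2 - 4/3) + 1752) + 915)) = 1/(-435 + ((19/6 + 1752) + 915)) = 1/(-435 + (10531/6 + 915)) = 1/(-435 + 16021/6) = 1/(13411/6) = 6/13411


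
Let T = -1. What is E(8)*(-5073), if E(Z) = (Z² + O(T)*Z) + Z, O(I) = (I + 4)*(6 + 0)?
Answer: -1095768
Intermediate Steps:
O(I) = 24 + 6*I (O(I) = (4 + I)*6 = 24 + 6*I)
E(Z) = Z² + 19*Z (E(Z) = (Z² + (24 + 6*(-1))*Z) + Z = (Z² + (24 - 6)*Z) + Z = (Z² + 18*Z) + Z = Z² + 19*Z)
E(8)*(-5073) = (8*(19 + 8))*(-5073) = (8*27)*(-5073) = 216*(-5073) = -1095768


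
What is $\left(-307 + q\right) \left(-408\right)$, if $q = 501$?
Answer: $-79152$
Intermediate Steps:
$\left(-307 + q\right) \left(-408\right) = \left(-307 + 501\right) \left(-408\right) = 194 \left(-408\right) = -79152$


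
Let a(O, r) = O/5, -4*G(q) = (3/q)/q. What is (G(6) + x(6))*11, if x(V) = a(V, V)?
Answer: 3113/240 ≈ 12.971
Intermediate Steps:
G(q) = -3/(4*q²) (G(q) = -3/q/(4*q) = -3/(4*q²))
a(O, r) = O/5 (a(O, r) = O*(⅕) = O/5)
x(V) = V/5
(G(6) + x(6))*11 = (-¾/6² + (⅕)*6)*11 = (-¾*1/36 + 6/5)*11 = (-1/48 + 6/5)*11 = (283/240)*11 = 3113/240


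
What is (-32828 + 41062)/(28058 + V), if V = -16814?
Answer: 4117/5622 ≈ 0.73230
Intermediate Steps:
(-32828 + 41062)/(28058 + V) = (-32828 + 41062)/(28058 - 16814) = 8234/11244 = 8234*(1/11244) = 4117/5622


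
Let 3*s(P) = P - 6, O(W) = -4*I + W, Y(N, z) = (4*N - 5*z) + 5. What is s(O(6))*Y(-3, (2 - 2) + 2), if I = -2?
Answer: -136/3 ≈ -45.333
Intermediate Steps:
Y(N, z) = 5 - 5*z + 4*N (Y(N, z) = (-5*z + 4*N) + 5 = 5 - 5*z + 4*N)
O(W) = 8 + W (O(W) = -4*(-2) + W = 8 + W)
s(P) = -2 + P/3 (s(P) = (P - 6)/3 = (-6 + P)/3 = -2 + P/3)
s(O(6))*Y(-3, (2 - 2) + 2) = (-2 + (8 + 6)/3)*(5 - 5*((2 - 2) + 2) + 4*(-3)) = (-2 + (⅓)*14)*(5 - 5*(0 + 2) - 12) = (-2 + 14/3)*(5 - 5*2 - 12) = 8*(5 - 10 - 12)/3 = (8/3)*(-17) = -136/3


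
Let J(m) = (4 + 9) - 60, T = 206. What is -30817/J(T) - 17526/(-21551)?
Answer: 28911343/44039 ≈ 656.49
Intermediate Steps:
J(m) = -47 (J(m) = 13 - 60 = -47)
-30817/J(T) - 17526/(-21551) = -30817/(-47) - 17526/(-21551) = -30817*(-1/47) - 17526*(-1/21551) = 30817/47 + 762/937 = 28911343/44039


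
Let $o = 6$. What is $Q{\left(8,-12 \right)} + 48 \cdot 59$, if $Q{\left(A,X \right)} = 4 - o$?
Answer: $2830$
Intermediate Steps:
$Q{\left(A,X \right)} = -2$ ($Q{\left(A,X \right)} = 4 - 6 = -2$)
$Q{\left(8,-12 \right)} + 48 \cdot 59 = -2 + 48 \cdot 59 = -2 + 2832 = 2830$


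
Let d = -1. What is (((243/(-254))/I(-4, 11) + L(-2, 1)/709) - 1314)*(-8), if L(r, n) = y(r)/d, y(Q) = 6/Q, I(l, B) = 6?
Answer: 946643826/90043 ≈ 10513.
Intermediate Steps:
L(r, n) = -6/r (L(r, n) = (6/r)/(-1) = (6/r)*(-1) = -6/r)
(((243/(-254))/I(-4, 11) + L(-2, 1)/709) - 1314)*(-8) = (((243/(-254))/6 - 6/(-2)/709) - 1314)*(-8) = (((243*(-1/254))*(⅙) - 6*(-½)*(1/709)) - 1314)*(-8) = ((-243/254*⅙ + 3*(1/709)) - 1314)*(-8) = ((-81/508 + 3/709) - 1314)*(-8) = (-55905/360172 - 1314)*(-8) = -473321913/360172*(-8) = 946643826/90043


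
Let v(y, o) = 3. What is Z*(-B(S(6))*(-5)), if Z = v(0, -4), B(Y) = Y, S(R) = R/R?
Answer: 15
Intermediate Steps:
S(R) = 1
Z = 3
Z*(-B(S(6))*(-5)) = 3*(-1*1*(-5)) = 3*(-1*(-5)) = 3*5 = 15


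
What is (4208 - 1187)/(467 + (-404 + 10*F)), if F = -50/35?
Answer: 21147/341 ≈ 62.015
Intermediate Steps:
F = -10/7 (F = -50*1/35 = -10/7 ≈ -1.4286)
(4208 - 1187)/(467 + (-404 + 10*F)) = (4208 - 1187)/(467 + (-404 + 10*(-10/7))) = 3021/(467 + (-404 - 100/7)) = 3021/(467 - 2928/7) = 3021/(341/7) = 3021*(7/341) = 21147/341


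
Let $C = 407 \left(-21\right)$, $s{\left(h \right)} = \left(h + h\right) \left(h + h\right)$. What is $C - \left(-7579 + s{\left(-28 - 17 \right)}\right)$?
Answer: $-9068$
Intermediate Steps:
$s{\left(h \right)} = 4 h^{2}$ ($s{\left(h \right)} = 2 h 2 h = 4 h^{2}$)
$C = -8547$
$C - \left(-7579 + s{\left(-28 - 17 \right)}\right) = -8547 - \left(-7579 + 4 \left(-28 - 17\right)^{2}\right) = -8547 - \left(-7579 + 4 \left(-45\right)^{2}\right) = -8547 - \left(-7579 + 4 \cdot 2025\right) = -8547 - \left(-7579 + 8100\right) = -8547 - 521 = -9068$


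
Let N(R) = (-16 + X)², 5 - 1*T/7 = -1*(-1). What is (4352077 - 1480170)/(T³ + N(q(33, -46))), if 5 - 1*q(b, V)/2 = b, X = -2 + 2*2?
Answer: 2871907/22148 ≈ 129.67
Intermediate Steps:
X = 2 (X = -2 + 4 = 2)
q(b, V) = 10 - 2*b
T = 28 (T = 35 - (-7)*(-1) = 35 - 7*1 = 35 - 7 = 28)
N(R) = 196 (N(R) = (-16 + 2)² = (-14)² = 196)
(4352077 - 1480170)/(T³ + N(q(33, -46))) = (4352077 - 1480170)/(28³ + 196) = 2871907/(21952 + 196) = 2871907/22148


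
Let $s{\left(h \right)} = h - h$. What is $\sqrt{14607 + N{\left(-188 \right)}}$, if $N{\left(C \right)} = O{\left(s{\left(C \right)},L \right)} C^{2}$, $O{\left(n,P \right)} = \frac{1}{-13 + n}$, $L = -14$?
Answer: $\frac{\sqrt{2009111}}{13} \approx 109.03$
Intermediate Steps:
$s{\left(h \right)} = 0$
$N{\left(C \right)} = - \frac{C^{2}}{13}$ ($N{\left(C \right)} = \frac{C^{2}}{-13 + 0} = \frac{C^{2}}{-13} = - \frac{C^{2}}{13}$)
$\sqrt{14607 + N{\left(-188 \right)}} = \sqrt{14607 - \frac{\left(-188\right)^{2}}{13}} = \sqrt{14607 - \frac{35344}{13}} = \sqrt{\frac{154547}{13}} = \frac{\sqrt{2009111}}{13}$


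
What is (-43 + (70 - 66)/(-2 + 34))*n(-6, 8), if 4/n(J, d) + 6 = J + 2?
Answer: 343/20 ≈ 17.150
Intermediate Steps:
n(J, d) = 4/(-4 + J) (n(J, d) = 4/(-6 + (J + 2)) = 4/(-6 + (2 + J)) = 4/(-4 + J))
(-43 + (70 - 66)/(-2 + 34))*n(-6, 8) = (-43 + (70 - 66)/(-2 + 34))*(4/(-4 - 6)) = (-43 + 4/32)*(4/(-10)) = (-43 + 4*(1/32))*(4*(-1/10)) = (-43 + 1/8)*(-2/5) = -343/8*(-2/5) = 343/20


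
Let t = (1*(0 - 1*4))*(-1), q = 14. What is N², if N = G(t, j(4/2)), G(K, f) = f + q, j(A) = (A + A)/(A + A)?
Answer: 225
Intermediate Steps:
t = 4 (t = (1*(0 - 4))*(-1) = (1*(-4))*(-1) = -4*(-1) = 4)
j(A) = 1 (j(A) = (2*A)/((2*A)) = (2*A)*(1/(2*A)) = 1)
G(K, f) = 14 + f (G(K, f) = f + 14 = 14 + f)
N = 15 (N = 14 + 1 = 15)
N² = 15² = 225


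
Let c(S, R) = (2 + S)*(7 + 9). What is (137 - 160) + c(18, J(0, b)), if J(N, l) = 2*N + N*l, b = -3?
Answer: 297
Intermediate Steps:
c(S, R) = 32 + 16*S (c(S, R) = (2 + S)*16 = 32 + 16*S)
(137 - 160) + c(18, J(0, b)) = (137 - 160) + (32 + 16*18) = -23 + (32 + 288) = -23 + 320 = 297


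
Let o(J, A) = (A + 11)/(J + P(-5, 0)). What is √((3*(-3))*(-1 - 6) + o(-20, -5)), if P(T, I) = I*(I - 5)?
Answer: √6270/10 ≈ 7.9183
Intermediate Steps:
P(T, I) = I*(-5 + I)
o(J, A) = (11 + A)/J (o(J, A) = (A + 11)/(J + 0*(-5 + 0)) = (11 + A)/(J + 0*(-5)) = (11 + A)/(J + 0) = (11 + A)/J)
√((3*(-3))*(-1 - 6) + o(-20, -5)) = √((3*(-3))*(-1 - 6) + (11 - 5)/(-20)) = √(-9*(-7) - 1/20*6) = √(63 - 3/10) = √(627/10) = √6270/10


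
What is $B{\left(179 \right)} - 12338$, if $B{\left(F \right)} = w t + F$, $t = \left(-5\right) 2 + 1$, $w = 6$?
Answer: $-12213$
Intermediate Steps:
$t = -9$ ($t = -10 + 1 = -9$)
$B{\left(F \right)} = -54 + F$ ($B{\left(F \right)} = 6 \left(-9\right) + F = -54 + F$)
$B{\left(179 \right)} - 12338 = \left(-54 + 179\right) - 12338 = 125 - 12338 = -12213$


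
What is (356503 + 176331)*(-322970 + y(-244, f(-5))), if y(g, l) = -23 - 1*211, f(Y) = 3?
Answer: -172214080136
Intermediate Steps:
y(g, l) = -234 (y(g, l) = -23 - 211 = -234)
(356503 + 176331)*(-322970 + y(-244, f(-5))) = (356503 + 176331)*(-322970 - 234) = 532834*(-323204) = -172214080136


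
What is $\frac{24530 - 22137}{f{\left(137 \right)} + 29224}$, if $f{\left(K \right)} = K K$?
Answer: $\frac{2393}{47993} \approx 0.049861$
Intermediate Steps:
$f{\left(K \right)} = K^{2}$
$\frac{24530 - 22137}{f{\left(137 \right)} + 29224} = \frac{24530 - 22137}{137^{2} + 29224} = \frac{2393}{18769 + 29224} = \frac{2393}{47993}$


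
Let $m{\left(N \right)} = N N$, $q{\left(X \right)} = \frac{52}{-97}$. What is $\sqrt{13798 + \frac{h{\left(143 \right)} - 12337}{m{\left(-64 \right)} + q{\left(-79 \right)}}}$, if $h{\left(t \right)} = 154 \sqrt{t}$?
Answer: $\frac{\sqrt{60473971588685 + 164840830 \sqrt{143}}}{66210} \approx 117.45$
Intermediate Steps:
$q{\left(X \right)} = - \frac{52}{97}$ ($q{\left(X \right)} = 52 \left(- \frac{1}{97}\right) = - \frac{52}{97}$)
$m{\left(N \right)} = N^{2}$
$\sqrt{13798 + \frac{h{\left(143 \right)} - 12337}{m{\left(-64 \right)} + q{\left(-79 \right)}}} = \sqrt{13798 + \frac{154 \sqrt{143} - 12337}{\left(-64\right)^{2} - \frac{52}{97}}} = \sqrt{13798 + \frac{-12337 + 154 \sqrt{143}}{4096 - \frac{52}{97}}} = \sqrt{13798 + \frac{-12337 + 154 \sqrt{143}}{\frac{397260}{97}}} = \sqrt{13798 + \left(-12337 + 154 \sqrt{143}\right) \frac{97}{397260}} = \sqrt{13798 - \left(\frac{1196689}{397260} - \frac{7469 \sqrt{143}}{198630}\right)} = \sqrt{\frac{5480196791}{397260} + \frac{7469 \sqrt{143}}{198630}}$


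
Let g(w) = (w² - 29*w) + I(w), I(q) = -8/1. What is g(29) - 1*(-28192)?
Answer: 28184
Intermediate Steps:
I(q) = -8 (I(q) = -8*1 = -8)
g(w) = -8 + w² - 29*w (g(w) = (w² - 29*w) - 8 = -8 + w² - 29*w)
g(29) - 1*(-28192) = (-8 + 29² - 29*29) - 1*(-28192) = (-8 + 841 - 841) + 28192 = -8 + 28192 = 28184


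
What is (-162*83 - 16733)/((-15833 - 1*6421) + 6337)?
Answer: 30179/15917 ≈ 1.8960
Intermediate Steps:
(-162*83 - 16733)/((-15833 - 1*6421) + 6337) = (-13446 - 16733)/((-15833 - 6421) + 6337) = -30179/(-22254 + 6337) = -30179/(-15917) = -30179*(-1/15917) = 30179/15917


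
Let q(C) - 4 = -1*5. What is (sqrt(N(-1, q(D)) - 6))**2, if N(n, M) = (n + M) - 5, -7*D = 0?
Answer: -13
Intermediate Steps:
D = 0 (D = -1/7*0 = 0)
q(C) = -1 (q(C) = 4 - 1*5 = 4 - 5 = -1)
N(n, M) = -5 + M + n (N(n, M) = (M + n) - 5 = -5 + M + n)
(sqrt(N(-1, q(D)) - 6))**2 = (sqrt((-5 - 1 - 1) - 6))**2 = (sqrt(-7 - 6))**2 = (sqrt(-13))**2 = (I*sqrt(13))**2 = -13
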